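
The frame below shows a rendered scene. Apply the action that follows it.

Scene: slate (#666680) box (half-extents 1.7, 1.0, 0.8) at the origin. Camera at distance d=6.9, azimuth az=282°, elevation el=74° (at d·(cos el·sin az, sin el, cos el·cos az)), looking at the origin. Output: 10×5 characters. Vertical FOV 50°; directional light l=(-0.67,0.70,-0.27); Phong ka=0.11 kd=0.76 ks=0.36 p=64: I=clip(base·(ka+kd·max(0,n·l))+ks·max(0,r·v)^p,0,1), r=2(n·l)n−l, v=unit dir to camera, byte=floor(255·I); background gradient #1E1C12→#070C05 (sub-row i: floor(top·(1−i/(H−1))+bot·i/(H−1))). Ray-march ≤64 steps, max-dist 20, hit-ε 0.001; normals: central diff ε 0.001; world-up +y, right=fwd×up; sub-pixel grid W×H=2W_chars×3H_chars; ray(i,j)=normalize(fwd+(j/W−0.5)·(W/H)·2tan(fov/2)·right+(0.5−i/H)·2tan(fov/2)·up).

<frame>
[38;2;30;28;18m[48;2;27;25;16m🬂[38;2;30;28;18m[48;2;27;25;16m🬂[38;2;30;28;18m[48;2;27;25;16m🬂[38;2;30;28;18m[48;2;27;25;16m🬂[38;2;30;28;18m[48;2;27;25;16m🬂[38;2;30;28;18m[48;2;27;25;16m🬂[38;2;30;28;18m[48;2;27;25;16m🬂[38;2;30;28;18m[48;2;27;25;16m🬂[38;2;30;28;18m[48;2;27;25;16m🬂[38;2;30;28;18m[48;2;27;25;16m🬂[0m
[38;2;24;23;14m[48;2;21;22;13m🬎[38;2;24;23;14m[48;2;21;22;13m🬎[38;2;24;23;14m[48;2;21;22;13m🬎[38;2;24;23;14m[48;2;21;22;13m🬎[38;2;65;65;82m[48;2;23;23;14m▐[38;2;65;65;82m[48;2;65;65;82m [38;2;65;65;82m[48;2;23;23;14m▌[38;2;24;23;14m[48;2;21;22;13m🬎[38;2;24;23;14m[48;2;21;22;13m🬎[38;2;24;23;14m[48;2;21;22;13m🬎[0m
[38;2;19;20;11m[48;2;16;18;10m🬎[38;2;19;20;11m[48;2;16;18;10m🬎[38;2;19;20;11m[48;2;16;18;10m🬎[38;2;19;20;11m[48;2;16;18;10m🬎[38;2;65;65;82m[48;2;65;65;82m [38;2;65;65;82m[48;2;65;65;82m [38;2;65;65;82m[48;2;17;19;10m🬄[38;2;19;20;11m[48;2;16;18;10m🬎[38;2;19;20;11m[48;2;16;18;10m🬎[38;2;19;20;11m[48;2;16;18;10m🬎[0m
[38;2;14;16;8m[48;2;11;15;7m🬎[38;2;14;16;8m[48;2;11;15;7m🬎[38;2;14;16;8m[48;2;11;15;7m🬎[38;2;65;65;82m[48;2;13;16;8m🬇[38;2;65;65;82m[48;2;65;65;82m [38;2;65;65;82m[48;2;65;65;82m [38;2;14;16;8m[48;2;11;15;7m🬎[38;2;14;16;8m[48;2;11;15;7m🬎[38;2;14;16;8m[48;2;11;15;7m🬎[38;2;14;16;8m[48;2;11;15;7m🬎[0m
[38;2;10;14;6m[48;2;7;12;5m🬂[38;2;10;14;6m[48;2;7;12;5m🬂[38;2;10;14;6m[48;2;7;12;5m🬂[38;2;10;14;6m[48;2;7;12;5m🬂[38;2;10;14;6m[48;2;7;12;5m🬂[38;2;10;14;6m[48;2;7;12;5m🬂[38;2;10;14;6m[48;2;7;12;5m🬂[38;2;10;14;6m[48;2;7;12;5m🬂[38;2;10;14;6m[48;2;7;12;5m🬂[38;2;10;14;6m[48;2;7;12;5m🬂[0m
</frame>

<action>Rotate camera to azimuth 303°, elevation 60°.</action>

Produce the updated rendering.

<frame>
[38;2;30;28;18m[48;2;27;25;16m🬂[38;2;30;28;18m[48;2;27;25;16m🬂[38;2;30;28;18m[48;2;27;25;16m🬂[38;2;30;28;18m[48;2;27;25;16m🬂[38;2;30;28;18m[48;2;27;25;16m🬂[38;2;30;28;18m[48;2;27;25;16m🬂[38;2;30;28;18m[48;2;27;25;16m🬂[38;2;30;28;18m[48;2;27;25;16m🬂[38;2;30;28;18m[48;2;27;25;16m🬂[38;2;30;28;18m[48;2;27;25;16m🬂[0m
[38;2;24;23;14m[48;2;21;22;13m🬎[38;2;24;23;14m[48;2;21;22;13m🬎[38;2;24;23;14m[48;2;21;22;13m🬎[38;2;24;23;14m[48;2;21;22;13m🬎[38;2;23;23;14m[48;2;65;65;82m🬝[38;2;25;24;15m[48;2;65;65;82m🬀[38;2;25;24;15m[48;2;65;65;82m🬂[38;2;24;23;14m[48;2;21;22;13m🬎[38;2;24;23;14m[48;2;21;22;13m🬎[38;2;24;23;14m[48;2;21;22;13m🬎[0m
[38;2;19;20;11m[48;2;16;18;10m🬎[38;2;19;20;11m[48;2;16;18;10m🬎[38;2;19;20;11m[48;2;16;18;10m🬎[38;2;19;20;11m[48;2;65;65;82m🬆[38;2;65;65;82m[48;2;65;65;82m [38;2;65;65;82m[48;2;65;65;82m [38;2;65;65;82m[48;2;13;14;12m🬀[38;2;19;20;11m[48;2;16;18;10m🬎[38;2;19;20;11m[48;2;16;18;10m🬎[38;2;19;20;11m[48;2;16;18;10m🬎[0m
[38;2;14;16;8m[48;2;11;15;7m🬎[38;2;14;16;8m[48;2;11;15;7m🬎[38;2;14;16;8m[48;2;11;15;7m🬎[38;2;63;63;80m[48;2;11;15;7m🬊[38;2;65;65;82m[48;2;63;63;79m🬎[38;2;65;65;82m[48;2;11;11;12m🬀[38;2;14;16;8m[48;2;11;15;7m🬎[38;2;14;16;8m[48;2;11;15;7m🬎[38;2;14;16;8m[48;2;11;15;7m🬎[38;2;14;16;8m[48;2;11;15;7m🬎[0m
[38;2;10;14;6m[48;2;7;12;5m🬂[38;2;10;14;6m[48;2;7;12;5m🬂[38;2;10;14;6m[48;2;7;12;5m🬂[38;2;10;14;6m[48;2;7;12;5m🬂[38;2;63;63;79m[48;2;8;12;5m🬁[38;2;10;14;6m[48;2;7;12;5m🬂[38;2;10;14;6m[48;2;7;12;5m🬂[38;2;10;14;6m[48;2;7;12;5m🬂[38;2;10;14;6m[48;2;7;12;5m🬂[38;2;10;14;6m[48;2;7;12;5m🬂[0m
</frame>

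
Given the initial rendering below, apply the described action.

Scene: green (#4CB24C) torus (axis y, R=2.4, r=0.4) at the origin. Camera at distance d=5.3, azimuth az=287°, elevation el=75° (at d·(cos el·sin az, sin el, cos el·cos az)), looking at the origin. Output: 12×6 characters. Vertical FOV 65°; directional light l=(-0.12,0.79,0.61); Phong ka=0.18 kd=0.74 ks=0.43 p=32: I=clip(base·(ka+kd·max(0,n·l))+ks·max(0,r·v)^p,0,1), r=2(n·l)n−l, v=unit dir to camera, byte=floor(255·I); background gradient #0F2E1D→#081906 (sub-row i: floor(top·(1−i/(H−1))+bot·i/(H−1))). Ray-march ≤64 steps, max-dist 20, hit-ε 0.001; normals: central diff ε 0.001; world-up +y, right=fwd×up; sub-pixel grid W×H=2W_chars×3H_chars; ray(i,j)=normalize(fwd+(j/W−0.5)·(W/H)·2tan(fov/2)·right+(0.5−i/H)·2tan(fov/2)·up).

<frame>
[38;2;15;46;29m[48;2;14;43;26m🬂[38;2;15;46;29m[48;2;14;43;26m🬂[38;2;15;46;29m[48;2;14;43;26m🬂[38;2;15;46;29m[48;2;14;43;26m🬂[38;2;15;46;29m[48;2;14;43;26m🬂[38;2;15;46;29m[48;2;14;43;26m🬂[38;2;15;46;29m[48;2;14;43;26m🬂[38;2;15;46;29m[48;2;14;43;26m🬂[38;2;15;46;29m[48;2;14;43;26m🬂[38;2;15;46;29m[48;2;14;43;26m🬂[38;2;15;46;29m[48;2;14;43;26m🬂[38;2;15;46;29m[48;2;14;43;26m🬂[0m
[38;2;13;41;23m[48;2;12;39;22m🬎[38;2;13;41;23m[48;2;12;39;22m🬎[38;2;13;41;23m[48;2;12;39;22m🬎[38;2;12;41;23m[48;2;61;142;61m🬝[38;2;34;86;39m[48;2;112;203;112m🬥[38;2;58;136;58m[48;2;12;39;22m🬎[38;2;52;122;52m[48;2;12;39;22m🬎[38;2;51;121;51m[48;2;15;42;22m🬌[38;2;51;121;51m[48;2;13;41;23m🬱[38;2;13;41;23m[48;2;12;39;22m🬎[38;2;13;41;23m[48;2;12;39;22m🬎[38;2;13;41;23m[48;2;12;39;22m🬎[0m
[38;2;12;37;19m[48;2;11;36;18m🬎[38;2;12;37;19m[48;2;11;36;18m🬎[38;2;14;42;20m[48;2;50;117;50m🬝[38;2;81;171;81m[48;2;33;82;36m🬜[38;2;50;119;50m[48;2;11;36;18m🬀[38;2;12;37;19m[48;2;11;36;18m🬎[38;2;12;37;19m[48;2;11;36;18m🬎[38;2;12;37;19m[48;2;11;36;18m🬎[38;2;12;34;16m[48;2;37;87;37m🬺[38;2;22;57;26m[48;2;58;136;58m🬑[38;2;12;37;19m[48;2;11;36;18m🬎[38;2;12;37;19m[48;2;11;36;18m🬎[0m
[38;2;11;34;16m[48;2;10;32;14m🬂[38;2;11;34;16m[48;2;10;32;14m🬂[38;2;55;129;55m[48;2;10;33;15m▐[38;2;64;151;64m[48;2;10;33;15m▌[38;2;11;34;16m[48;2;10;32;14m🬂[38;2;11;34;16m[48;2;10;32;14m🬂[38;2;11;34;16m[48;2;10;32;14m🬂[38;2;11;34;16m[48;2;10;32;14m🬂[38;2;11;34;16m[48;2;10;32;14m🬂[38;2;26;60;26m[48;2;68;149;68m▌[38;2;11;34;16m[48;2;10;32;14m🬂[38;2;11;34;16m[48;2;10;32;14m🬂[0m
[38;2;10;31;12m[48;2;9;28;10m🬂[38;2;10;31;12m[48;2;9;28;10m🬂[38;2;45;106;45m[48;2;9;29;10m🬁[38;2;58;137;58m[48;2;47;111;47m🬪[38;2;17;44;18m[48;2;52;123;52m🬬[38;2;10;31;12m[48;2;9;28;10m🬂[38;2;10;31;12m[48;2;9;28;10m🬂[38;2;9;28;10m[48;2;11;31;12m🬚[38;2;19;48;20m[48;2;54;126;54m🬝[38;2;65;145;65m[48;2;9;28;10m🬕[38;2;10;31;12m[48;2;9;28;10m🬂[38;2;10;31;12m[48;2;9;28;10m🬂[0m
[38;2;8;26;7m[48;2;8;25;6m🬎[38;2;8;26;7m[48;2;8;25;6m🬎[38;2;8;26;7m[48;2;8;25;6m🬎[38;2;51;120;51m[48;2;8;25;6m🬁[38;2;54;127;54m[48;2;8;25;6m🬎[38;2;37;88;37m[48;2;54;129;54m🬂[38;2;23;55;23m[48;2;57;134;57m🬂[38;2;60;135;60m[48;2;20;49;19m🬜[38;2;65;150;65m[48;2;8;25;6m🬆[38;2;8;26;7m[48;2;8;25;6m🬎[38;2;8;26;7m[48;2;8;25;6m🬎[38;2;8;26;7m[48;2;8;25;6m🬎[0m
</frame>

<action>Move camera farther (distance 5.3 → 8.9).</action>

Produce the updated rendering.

<frame>
[38;2;15;46;29m[48;2;14;43;26m🬂[38;2;15;46;29m[48;2;14;43;26m🬂[38;2;15;46;29m[48;2;14;43;26m🬂[38;2;15;46;29m[48;2;14;43;26m🬂[38;2;15;46;29m[48;2;14;43;26m🬂[38;2;15;46;29m[48;2;14;43;26m🬂[38;2;15;46;29m[48;2;14;43;26m🬂[38;2;15;46;29m[48;2;14;43;26m🬂[38;2;15;46;29m[48;2;14;43;26m🬂[38;2;15;46;29m[48;2;14;43;26m🬂[38;2;15;46;29m[48;2;14;43;26m🬂[38;2;15;46;29m[48;2;14;43;26m🬂[0m
[38;2;13;41;23m[48;2;12;39;22m🬎[38;2;13;41;23m[48;2;12;39;22m🬎[38;2;13;41;23m[48;2;12;39;22m🬎[38;2;13;41;23m[48;2;12;39;22m🬎[38;2;13;41;23m[48;2;12;39;22m🬎[38;2;13;41;23m[48;2;12;39;22m🬎[38;2;41;96;41m[48;2;12;41;23m🬏[38;2;13;41;23m[48;2;12;39;22m🬎[38;2;13;41;23m[48;2;12;39;22m🬎[38;2;13;41;23m[48;2;12;39;22m🬎[38;2;13;41;23m[48;2;12;39;22m🬎[38;2;13;41;23m[48;2;12;39;22m🬎[0m
[38;2;12;37;19m[48;2;11;36;18m🬎[38;2;12;37;19m[48;2;11;36;18m🬎[38;2;12;37;19m[48;2;11;36;18m🬎[38;2;12;37;19m[48;2;11;36;18m🬎[38;2;20;55;26m[48;2;84;169;84m🬕[38;2;64;148;64m[48;2;11;36;18m🬂[38;2;42;99;42m[48;2;11;36;18m🬂[38;2;50;118;50m[48;2;12;35;17m🬈[38;2;63;149;63m[48;2;11;37;19m🬏[38;2;12;37;19m[48;2;11;36;18m🬎[38;2;12;37;19m[48;2;11;36;18m🬎[38;2;12;37;19m[48;2;11;36;18m🬎[0m
[38;2;11;34;16m[48;2;10;32;14m🬂[38;2;11;34;16m[48;2;10;32;14m🬂[38;2;11;34;16m[48;2;10;32;14m🬂[38;2;11;34;16m[48;2;10;32;14m🬂[38;2;17;47;21m[48;2;56;132;56m🬘[38;2;11;34;16m[48;2;10;32;14m🬂[38;2;11;34;16m[48;2;10;32;14m🬂[38;2;10;33;15m[48;2;31;73;31m🬝[38;2;66;152;66m[48;2;10;33;15m▌[38;2;11;34;16m[48;2;10;32;14m🬂[38;2;11;34;16m[48;2;10;32;14m🬂[38;2;11;34;16m[48;2;10;32;14m🬂[0m
[38;2;10;31;12m[48;2;9;28;10m🬂[38;2;10;31;12m[48;2;9;28;10m🬂[38;2;10;31;12m[48;2;9;28;10m🬂[38;2;10;31;12m[48;2;9;28;10m🬂[38;2;52;123;52m[48;2;9;29;10m🬁[38;2;52;124;52m[48;2;9;29;10m🬌[38;2;63;144;63m[48;2;9;29;11m🬋[38;2;157;247;157m[48;2;25;64;26m🬁[38;2;10;31;12m[48;2;9;28;10m🬂[38;2;10;31;12m[48;2;9;28;10m🬂[38;2;10;31;12m[48;2;9;28;10m🬂[38;2;10;31;12m[48;2;9;28;10m🬂[0m
[38;2;8;26;7m[48;2;8;25;6m🬎[38;2;8;26;7m[48;2;8;25;6m🬎[38;2;8;26;7m[48;2;8;25;6m🬎[38;2;8;26;7m[48;2;8;25;6m🬎[38;2;8;26;7m[48;2;8;25;6m🬎[38;2;8;26;7m[48;2;8;25;6m🬎[38;2;8;26;7m[48;2;8;25;6m🬎[38;2;8;26;7m[48;2;8;25;6m🬎[38;2;8;26;7m[48;2;8;25;6m🬎[38;2;8;26;7m[48;2;8;25;6m🬎[38;2;8;26;7m[48;2;8;25;6m🬎[38;2;8;26;7m[48;2;8;25;6m🬎[0m
</frame>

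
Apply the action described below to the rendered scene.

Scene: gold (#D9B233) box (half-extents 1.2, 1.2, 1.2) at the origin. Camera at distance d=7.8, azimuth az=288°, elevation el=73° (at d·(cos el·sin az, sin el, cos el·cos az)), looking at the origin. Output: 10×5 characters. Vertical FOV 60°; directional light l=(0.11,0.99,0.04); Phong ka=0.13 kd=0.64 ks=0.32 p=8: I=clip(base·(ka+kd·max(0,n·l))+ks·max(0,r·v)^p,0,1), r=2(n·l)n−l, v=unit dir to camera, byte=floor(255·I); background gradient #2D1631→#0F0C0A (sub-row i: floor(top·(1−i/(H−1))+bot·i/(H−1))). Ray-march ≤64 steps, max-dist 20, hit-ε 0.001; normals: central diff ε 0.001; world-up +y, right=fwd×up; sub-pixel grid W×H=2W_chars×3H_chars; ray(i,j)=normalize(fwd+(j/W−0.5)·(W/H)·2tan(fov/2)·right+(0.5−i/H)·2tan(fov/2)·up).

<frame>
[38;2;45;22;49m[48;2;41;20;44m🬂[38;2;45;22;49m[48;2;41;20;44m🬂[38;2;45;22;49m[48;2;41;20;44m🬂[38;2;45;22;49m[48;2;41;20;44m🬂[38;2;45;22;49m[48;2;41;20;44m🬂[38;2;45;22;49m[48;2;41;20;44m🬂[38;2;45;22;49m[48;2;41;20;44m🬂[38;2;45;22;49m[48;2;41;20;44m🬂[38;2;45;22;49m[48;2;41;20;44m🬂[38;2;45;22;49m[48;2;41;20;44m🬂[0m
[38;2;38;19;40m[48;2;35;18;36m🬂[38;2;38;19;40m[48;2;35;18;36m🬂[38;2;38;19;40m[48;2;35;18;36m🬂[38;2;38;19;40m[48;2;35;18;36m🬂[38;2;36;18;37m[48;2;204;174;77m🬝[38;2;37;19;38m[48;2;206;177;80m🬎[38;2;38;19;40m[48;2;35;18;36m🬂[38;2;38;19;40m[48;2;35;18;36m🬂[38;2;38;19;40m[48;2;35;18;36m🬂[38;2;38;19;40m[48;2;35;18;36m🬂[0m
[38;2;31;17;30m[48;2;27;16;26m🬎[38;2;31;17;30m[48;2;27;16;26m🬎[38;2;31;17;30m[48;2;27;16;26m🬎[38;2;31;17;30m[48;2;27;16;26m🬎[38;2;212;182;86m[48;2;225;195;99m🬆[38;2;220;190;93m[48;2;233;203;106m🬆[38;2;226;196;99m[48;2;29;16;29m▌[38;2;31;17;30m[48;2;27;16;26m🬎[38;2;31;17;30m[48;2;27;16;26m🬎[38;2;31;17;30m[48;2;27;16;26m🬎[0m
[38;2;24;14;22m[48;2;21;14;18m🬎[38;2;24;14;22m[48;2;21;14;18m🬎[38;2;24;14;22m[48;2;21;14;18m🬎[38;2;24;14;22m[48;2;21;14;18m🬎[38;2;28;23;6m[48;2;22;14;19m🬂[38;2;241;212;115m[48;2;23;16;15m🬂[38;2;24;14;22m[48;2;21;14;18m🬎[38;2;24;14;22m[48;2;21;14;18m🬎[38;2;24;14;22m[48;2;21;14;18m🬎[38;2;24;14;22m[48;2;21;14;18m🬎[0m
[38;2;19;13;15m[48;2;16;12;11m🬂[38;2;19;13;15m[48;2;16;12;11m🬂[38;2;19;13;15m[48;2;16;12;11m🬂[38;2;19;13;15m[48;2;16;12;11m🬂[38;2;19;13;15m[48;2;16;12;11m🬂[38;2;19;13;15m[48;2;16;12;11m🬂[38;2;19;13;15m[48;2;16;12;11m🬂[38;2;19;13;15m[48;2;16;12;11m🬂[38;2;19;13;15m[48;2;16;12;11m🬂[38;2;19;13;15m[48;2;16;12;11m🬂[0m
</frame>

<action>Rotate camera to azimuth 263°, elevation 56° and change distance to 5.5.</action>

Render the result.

<frame>
[38;2;45;22;49m[48;2;41;20;44m🬂[38;2;45;22;49m[48;2;41;20;44m🬂[38;2;45;22;49m[48;2;41;20;44m🬂[38;2;45;22;49m[48;2;41;20;44m🬂[38;2;45;22;49m[48;2;41;20;44m🬂[38;2;45;22;49m[48;2;41;20;44m🬂[38;2;45;22;49m[48;2;41;20;44m🬂[38;2;45;22;49m[48;2;41;20;44m🬂[38;2;45;22;49m[48;2;41;20;44m🬂[38;2;45;22;49m[48;2;41;20;44m🬂[0m
[38;2;38;19;40m[48;2;35;18;36m🬂[38;2;38;19;40m[48;2;35;18;36m🬂[38;2;38;19;40m[48;2;35;18;36m🬂[38;2;36;18;38m[48;2;172;142;45m🬕[38;2;38;19;40m[48;2;173;143;46m🬂[38;2;38;19;40m[48;2;174;144;47m🬂[38;2;37;19;39m[48;2;174;144;47m🬊[38;2;38;19;40m[48;2;35;18;36m🬂[38;2;38;19;40m[48;2;35;18;36m🬂[38;2;38;19;40m[48;2;35;18;36m🬂[0m
[38;2;31;17;30m[48;2;27;16;26m🬎[38;2;31;17;30m[48;2;27;16;26m🬎[38;2;31;17;30m[48;2;27;16;26m🬎[38;2;29;16;29m[48;2;185;155;58m▌[38;2;185;155;58m[48;2;197;168;71m🬎[38;2;187;157;60m[48;2;201;171;74m🬎[38;2;183;153;56m[48;2;195;165;68m🬊[38;2;188;158;61m[48;2;30;16;29m🬓[38;2;31;17;30m[48;2;27;16;26m🬎[38;2;31;17;30m[48;2;27;16;26m🬎[0m
[38;2;24;14;22m[48;2;21;14;18m🬎[38;2;24;14;22m[48;2;21;14;18m🬎[38;2;24;14;22m[48;2;21;14;18m🬎[38;2;22;14;20m[48;2;28;23;6m🬲[38;2;28;23;6m[48;2;28;23;6m [38;2;28;23;6m[48;2;28;23;6m [38;2;28;23;6m[48;2;21;14;18m🬎[38;2;24;14;22m[48;2;21;14;18m🬎[38;2;24;14;22m[48;2;21;14;18m🬎[38;2;24;14;22m[48;2;21;14;18m🬎[0m
[38;2;19;13;15m[48;2;16;12;11m🬂[38;2;19;13;15m[48;2;16;12;11m🬂[38;2;19;13;15m[48;2;16;12;11m🬂[38;2;19;13;15m[48;2;16;12;11m🬂[38;2;19;13;15m[48;2;16;12;11m🬂[38;2;19;13;15m[48;2;16;12;11m🬂[38;2;19;13;15m[48;2;16;12;11m🬂[38;2;19;13;15m[48;2;16;12;11m🬂[38;2;19;13;15m[48;2;16;12;11m🬂[38;2;19;13;15m[48;2;16;12;11m🬂[0m
</frame>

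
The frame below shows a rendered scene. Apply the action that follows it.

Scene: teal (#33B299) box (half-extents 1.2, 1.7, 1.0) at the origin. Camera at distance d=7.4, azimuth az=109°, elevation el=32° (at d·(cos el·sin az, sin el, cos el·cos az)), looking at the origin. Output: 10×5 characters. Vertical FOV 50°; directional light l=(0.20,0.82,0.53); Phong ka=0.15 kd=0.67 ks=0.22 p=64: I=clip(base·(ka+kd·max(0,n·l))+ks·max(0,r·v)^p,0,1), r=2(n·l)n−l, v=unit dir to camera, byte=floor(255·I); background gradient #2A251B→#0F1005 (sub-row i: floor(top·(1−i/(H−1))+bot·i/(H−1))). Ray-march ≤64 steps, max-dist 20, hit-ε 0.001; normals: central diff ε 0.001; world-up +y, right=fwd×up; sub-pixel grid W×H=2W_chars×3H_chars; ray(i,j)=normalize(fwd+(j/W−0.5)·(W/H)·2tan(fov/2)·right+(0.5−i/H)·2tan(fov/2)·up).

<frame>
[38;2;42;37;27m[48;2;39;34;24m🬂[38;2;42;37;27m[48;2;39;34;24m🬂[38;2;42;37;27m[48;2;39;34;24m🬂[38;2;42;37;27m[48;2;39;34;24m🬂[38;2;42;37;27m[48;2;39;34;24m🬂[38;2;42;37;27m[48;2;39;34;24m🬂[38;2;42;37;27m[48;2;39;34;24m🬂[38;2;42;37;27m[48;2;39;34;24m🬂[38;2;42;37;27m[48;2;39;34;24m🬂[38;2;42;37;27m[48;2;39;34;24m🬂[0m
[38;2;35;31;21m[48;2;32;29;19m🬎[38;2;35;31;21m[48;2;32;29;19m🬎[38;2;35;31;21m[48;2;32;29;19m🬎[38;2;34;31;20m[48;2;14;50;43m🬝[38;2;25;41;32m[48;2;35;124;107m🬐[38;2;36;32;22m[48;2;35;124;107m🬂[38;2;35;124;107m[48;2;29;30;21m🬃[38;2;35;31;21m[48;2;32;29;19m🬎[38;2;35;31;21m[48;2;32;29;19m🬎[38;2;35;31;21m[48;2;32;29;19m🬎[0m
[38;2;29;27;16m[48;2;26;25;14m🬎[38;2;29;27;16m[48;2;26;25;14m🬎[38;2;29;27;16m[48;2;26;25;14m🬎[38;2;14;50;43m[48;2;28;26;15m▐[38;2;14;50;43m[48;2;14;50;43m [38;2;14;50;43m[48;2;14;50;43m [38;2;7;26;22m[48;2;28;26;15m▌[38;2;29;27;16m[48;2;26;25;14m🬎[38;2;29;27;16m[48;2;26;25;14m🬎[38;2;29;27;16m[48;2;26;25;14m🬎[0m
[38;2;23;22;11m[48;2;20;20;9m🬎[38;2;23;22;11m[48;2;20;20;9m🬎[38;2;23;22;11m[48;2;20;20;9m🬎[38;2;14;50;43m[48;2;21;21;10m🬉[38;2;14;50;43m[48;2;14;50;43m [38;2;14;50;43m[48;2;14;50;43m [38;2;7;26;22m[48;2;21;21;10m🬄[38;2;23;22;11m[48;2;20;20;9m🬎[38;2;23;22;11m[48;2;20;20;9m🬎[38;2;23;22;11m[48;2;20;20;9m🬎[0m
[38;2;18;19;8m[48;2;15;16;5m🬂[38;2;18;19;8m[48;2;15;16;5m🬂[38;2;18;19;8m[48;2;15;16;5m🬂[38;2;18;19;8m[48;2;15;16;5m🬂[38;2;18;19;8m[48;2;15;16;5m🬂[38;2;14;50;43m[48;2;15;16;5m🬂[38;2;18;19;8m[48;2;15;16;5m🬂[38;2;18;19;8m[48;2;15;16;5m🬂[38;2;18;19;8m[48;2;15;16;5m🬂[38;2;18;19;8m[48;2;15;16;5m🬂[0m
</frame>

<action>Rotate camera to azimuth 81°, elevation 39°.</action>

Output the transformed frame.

<frame>
[38;2;42;37;27m[48;2;39;34;24m🬂[38;2;42;37;27m[48;2;39;34;24m🬂[38;2;42;37;27m[48;2;39;34;24m🬂[38;2;42;37;27m[48;2;39;34;24m🬂[38;2;42;37;27m[48;2;39;34;24m🬂[38;2;42;37;27m[48;2;39;34;24m🬂[38;2;42;37;27m[48;2;39;34;24m🬂[38;2;42;37;27m[48;2;39;34;24m🬂[38;2;42;37;27m[48;2;39;34;24m🬂[38;2;42;37;27m[48;2;39;34;24m🬂[0m
[38;2;35;31;21m[48;2;32;29;19m🬎[38;2;35;31;21m[48;2;32;29;19m🬎[38;2;35;31;21m[48;2;32;29;19m🬎[38;2;35;31;21m[48;2;32;29;19m🬎[38;2;36;32;22m[48;2;35;124;107m🬀[38;2;35;124;107m[48;2;35;124;107m [38;2;35;124;107m[48;2;35;31;21m🬱[38;2;35;31;21m[48;2;32;29;19m🬎[38;2;35;31;21m[48;2;32;29;19m🬎[38;2;35;31;21m[48;2;32;29;19m🬎[0m
[38;2;29;27;16m[48;2;26;25;14m🬎[38;2;29;27;16m[48;2;26;25;14m🬎[38;2;29;27;16m[48;2;26;25;14m🬎[38;2;29;27;16m[48;2;26;25;14m🬎[38;2;35;124;107m[48;2;14;50;43m🬀[38;2;14;50;43m[48;2;14;50;43m [38;2;14;50;43m[48;2;14;50;43m [38;2;29;27;16m[48;2;26;25;14m🬎[38;2;29;27;16m[48;2;26;25;14m🬎[38;2;29;27;16m[48;2;26;25;14m🬎[0m
[38;2;23;22;11m[48;2;20;20;9m🬎[38;2;23;22;11m[48;2;20;20;9m🬎[38;2;23;22;11m[48;2;20;20;9m🬎[38;2;23;22;11m[48;2;20;20;9m🬎[38;2;14;50;43m[48;2;21;21;10m🬨[38;2;14;50;43m[48;2;14;50;43m [38;2;14;50;43m[48;2;22;21;10m▌[38;2;23;22;11m[48;2;20;20;9m🬎[38;2;23;22;11m[48;2;20;20;9m🬎[38;2;23;22;11m[48;2;20;20;9m🬎[0m
[38;2;18;19;8m[48;2;15;16;5m🬂[38;2;18;19;8m[48;2;15;16;5m🬂[38;2;18;19;8m[48;2;15;16;5m🬂[38;2;18;19;8m[48;2;15;16;5m🬂[38;2;14;50;43m[48;2;16;17;6m🬁[38;2;18;19;8m[48;2;15;16;5m🬂[38;2;18;19;8m[48;2;15;16;5m🬂[38;2;18;19;8m[48;2;15;16;5m🬂[38;2;18;19;8m[48;2;15;16;5m🬂[38;2;18;19;8m[48;2;15;16;5m🬂[0m
</frame>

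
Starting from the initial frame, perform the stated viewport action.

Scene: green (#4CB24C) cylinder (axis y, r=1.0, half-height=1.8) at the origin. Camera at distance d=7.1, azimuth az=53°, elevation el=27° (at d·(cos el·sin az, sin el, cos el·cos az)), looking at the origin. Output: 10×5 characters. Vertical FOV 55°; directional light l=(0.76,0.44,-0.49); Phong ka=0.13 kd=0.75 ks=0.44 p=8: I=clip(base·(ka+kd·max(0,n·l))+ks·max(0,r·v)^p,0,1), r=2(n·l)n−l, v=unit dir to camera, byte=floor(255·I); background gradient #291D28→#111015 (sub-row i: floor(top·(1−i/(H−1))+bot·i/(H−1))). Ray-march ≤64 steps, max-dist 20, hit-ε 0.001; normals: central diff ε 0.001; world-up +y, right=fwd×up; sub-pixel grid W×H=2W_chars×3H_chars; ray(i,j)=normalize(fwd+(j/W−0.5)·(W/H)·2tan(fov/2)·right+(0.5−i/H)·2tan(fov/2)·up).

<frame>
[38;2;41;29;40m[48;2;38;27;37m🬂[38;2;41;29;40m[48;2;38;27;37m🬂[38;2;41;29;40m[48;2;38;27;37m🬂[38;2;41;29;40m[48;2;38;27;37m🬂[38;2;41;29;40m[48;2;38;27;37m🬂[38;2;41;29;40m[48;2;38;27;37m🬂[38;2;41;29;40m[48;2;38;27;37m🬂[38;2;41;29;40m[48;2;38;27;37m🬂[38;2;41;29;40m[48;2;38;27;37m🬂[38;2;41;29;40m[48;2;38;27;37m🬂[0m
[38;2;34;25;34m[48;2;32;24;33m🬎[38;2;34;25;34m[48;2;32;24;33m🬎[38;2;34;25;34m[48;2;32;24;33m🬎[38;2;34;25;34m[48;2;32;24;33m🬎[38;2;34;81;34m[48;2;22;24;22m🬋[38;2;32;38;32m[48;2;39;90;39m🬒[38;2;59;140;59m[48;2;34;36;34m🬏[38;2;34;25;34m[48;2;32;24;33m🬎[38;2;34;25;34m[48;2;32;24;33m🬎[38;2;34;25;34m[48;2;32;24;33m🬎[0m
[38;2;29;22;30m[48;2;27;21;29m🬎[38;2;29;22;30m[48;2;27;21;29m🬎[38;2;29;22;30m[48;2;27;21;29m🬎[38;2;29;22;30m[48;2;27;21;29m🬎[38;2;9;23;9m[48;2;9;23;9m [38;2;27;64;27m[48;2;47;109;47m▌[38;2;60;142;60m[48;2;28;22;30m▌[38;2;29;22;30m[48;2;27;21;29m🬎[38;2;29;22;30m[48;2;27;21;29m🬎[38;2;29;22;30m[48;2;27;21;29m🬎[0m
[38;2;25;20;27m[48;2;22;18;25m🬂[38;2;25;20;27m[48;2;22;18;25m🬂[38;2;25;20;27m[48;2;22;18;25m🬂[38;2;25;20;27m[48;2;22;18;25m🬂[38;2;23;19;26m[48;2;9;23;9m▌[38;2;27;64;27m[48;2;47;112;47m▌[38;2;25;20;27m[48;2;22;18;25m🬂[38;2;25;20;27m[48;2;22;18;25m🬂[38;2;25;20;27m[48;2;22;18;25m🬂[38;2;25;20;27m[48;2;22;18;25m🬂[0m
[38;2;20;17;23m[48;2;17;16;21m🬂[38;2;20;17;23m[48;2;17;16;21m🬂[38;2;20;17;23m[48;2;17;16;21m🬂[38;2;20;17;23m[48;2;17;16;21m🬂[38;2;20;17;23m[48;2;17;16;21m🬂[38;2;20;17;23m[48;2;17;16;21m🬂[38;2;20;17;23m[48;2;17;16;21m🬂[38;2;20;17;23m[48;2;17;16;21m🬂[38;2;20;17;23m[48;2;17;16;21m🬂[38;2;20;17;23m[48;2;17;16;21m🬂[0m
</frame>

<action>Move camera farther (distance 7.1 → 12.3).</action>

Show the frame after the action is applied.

<frame>
[38;2;41;29;40m[48;2;38;27;37m🬂[38;2;41;29;40m[48;2;38;27;37m🬂[38;2;41;29;40m[48;2;38;27;37m🬂[38;2;41;29;40m[48;2;38;27;37m🬂[38;2;41;29;40m[48;2;38;27;37m🬂[38;2;41;29;40m[48;2;38;27;37m🬂[38;2;41;29;40m[48;2;38;27;37m🬂[38;2;41;29;40m[48;2;38;27;37m🬂[38;2;41;29;40m[48;2;38;27;37m🬂[38;2;41;29;40m[48;2;38;27;37m🬂[0m
[38;2;34;25;34m[48;2;32;24;33m🬎[38;2;34;25;34m[48;2;32;24;33m🬎[38;2;34;25;34m[48;2;32;24;33m🬎[38;2;34;25;34m[48;2;32;24;33m🬎[38;2;34;25;34m[48;2;32;24;33m🬎[38;2;34;25;34m[48;2;32;24;33m🬎[38;2;34;25;34m[48;2;32;24;33m🬎[38;2;34;25;34m[48;2;32;24;33m🬎[38;2;34;25;34m[48;2;32;24;33m🬎[38;2;34;25;34m[48;2;32;24;33m🬎[0m
[38;2;29;22;30m[48;2;27;21;29m🬎[38;2;29;22;30m[48;2;27;21;29m🬎[38;2;29;22;30m[48;2;27;21;29m🬎[38;2;29;22;30m[48;2;27;21;29m🬎[38;2;28;22;30m[48;2;9;23;9m▌[38;2;27;64;27m[48;2;59;138;59m▌[38;2;29;22;30m[48;2;27;21;29m🬎[38;2;29;22;30m[48;2;27;21;29m🬎[38;2;29;22;30m[48;2;27;21;29m🬎[38;2;29;22;30m[48;2;27;21;29m🬎[0m
[38;2;25;20;27m[48;2;22;18;25m🬂[38;2;25;20;27m[48;2;22;18;25m🬂[38;2;25;20;27m[48;2;22;18;25m🬂[38;2;25;20;27m[48;2;22;18;25m🬂[38;2;23;18;25m[48;2;9;23;9m🬺[38;2;60;141;60m[48;2;23;27;25m🬁[38;2;25;20;27m[48;2;22;18;25m🬂[38;2;25;20;27m[48;2;22;18;25m🬂[38;2;25;20;27m[48;2;22;18;25m🬂[38;2;25;20;27m[48;2;22;18;25m🬂[0m
[38;2;20;17;23m[48;2;17;16;21m🬂[38;2;20;17;23m[48;2;17;16;21m🬂[38;2;20;17;23m[48;2;17;16;21m🬂[38;2;20;17;23m[48;2;17;16;21m🬂[38;2;20;17;23m[48;2;17;16;21m🬂[38;2;20;17;23m[48;2;17;16;21m🬂[38;2;20;17;23m[48;2;17;16;21m🬂[38;2;20;17;23m[48;2;17;16;21m🬂[38;2;20;17;23m[48;2;17;16;21m🬂[38;2;20;17;23m[48;2;17;16;21m🬂[0m
</frame>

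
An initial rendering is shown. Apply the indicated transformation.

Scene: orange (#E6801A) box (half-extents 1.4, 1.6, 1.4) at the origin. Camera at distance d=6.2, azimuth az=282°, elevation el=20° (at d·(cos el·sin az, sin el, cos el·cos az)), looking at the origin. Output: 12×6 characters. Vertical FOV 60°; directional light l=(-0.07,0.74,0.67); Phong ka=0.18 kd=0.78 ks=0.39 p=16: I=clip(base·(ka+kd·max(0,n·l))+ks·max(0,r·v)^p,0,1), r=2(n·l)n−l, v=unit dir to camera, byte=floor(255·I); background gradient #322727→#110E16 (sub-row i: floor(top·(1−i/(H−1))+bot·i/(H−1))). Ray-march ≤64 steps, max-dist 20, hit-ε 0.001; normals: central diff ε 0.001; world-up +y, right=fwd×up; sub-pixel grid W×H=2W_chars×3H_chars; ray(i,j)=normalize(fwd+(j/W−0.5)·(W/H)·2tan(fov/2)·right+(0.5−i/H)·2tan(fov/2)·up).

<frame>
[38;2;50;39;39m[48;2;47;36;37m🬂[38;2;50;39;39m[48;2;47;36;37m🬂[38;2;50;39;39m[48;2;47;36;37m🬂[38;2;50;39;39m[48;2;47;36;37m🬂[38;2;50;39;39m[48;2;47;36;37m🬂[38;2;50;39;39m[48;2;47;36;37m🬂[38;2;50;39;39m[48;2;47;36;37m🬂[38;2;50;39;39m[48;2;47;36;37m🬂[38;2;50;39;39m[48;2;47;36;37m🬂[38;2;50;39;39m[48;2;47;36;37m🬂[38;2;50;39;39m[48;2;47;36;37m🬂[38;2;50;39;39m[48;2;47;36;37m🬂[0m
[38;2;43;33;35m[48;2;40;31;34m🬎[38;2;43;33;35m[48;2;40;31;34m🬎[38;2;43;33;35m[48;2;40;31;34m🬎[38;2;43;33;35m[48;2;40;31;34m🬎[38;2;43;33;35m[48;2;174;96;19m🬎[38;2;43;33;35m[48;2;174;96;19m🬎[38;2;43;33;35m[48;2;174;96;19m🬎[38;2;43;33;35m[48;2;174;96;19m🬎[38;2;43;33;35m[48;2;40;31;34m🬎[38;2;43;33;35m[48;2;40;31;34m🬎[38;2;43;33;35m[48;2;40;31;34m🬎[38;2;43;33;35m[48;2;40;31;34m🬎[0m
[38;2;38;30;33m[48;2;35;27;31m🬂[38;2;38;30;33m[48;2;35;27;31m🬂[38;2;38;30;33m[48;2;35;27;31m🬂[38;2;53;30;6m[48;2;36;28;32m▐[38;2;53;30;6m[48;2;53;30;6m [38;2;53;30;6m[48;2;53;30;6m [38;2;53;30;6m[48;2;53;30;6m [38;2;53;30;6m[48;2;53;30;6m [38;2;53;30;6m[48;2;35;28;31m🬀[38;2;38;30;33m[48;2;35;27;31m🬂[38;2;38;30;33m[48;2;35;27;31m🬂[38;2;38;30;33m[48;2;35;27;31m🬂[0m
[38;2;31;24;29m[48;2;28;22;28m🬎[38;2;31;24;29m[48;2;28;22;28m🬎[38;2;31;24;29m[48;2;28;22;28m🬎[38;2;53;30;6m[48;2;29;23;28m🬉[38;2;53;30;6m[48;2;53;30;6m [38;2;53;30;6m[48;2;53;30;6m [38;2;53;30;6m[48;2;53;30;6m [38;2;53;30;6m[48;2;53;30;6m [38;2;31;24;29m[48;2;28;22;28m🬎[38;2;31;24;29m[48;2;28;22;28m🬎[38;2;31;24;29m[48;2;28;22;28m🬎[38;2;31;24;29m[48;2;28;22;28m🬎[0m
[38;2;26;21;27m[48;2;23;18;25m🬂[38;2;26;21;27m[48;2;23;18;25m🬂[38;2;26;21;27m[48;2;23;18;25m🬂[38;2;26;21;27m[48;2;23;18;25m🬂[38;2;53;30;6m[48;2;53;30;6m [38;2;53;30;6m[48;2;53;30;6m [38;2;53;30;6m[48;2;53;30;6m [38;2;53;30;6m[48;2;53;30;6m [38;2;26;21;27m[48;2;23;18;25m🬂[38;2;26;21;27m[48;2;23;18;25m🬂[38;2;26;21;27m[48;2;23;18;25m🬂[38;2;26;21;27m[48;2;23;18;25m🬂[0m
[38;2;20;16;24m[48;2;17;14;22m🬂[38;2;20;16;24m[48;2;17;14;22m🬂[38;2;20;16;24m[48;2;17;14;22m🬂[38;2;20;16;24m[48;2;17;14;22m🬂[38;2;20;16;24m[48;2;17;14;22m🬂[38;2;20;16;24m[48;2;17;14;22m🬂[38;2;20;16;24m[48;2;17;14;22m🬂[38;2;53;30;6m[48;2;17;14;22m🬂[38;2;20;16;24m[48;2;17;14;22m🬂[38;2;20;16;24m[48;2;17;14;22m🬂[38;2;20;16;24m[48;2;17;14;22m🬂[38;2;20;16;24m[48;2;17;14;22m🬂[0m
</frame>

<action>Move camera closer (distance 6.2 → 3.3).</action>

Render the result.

<frame>
[38;2;53;30;6m[48;2;53;30;6m [38;2;53;30;6m[48;2;53;30;6m [38;2;53;30;6m[48;2;53;30;6m [38;2;53;30;6m[48;2;53;30;6m [38;2;53;30;6m[48;2;53;30;6m [38;2;53;30;6m[48;2;53;30;6m [38;2;53;30;6m[48;2;53;30;6m [38;2;53;30;6m[48;2;53;30;6m [38;2;53;30;6m[48;2;53;30;6m [38;2;53;30;6m[48;2;53;30;6m [38;2;53;30;6m[48;2;53;30;6m [38;2;53;30;6m[48;2;53;30;6m [0m
[38;2;53;30;6m[48;2;53;30;6m [38;2;53;30;6m[48;2;53;30;6m [38;2;53;30;6m[48;2;53;30;6m [38;2;53;30;6m[48;2;53;30;6m [38;2;53;30;6m[48;2;53;30;6m [38;2;53;30;6m[48;2;53;30;6m [38;2;53;30;6m[48;2;53;30;6m [38;2;53;30;6m[48;2;53;30;6m [38;2;53;30;6m[48;2;53;30;6m [38;2;53;30;6m[48;2;53;30;6m [38;2;53;30;6m[48;2;53;30;6m [38;2;53;30;6m[48;2;53;30;6m [0m
[38;2;53;30;6m[48;2;53;30;6m [38;2;53;30;6m[48;2;53;30;6m [38;2;53;30;6m[48;2;53;30;6m [38;2;53;30;6m[48;2;53;30;6m [38;2;53;30;6m[48;2;53;30;6m [38;2;53;30;6m[48;2;53;30;6m [38;2;53;30;6m[48;2;53;30;6m [38;2;53;30;6m[48;2;53;30;6m [38;2;53;30;6m[48;2;53;30;6m [38;2;53;30;6m[48;2;53;30;6m [38;2;53;30;6m[48;2;53;30;6m [38;2;53;30;6m[48;2;53;30;6m [0m
[38;2;53;30;6m[48;2;29;23;28m🬨[38;2;53;30;6m[48;2;53;30;6m [38;2;53;30;6m[48;2;53;30;6m [38;2;53;30;6m[48;2;53;30;6m [38;2;53;30;6m[48;2;53;30;6m [38;2;53;30;6m[48;2;53;30;6m [38;2;53;30;6m[48;2;53;30;6m [38;2;53;30;6m[48;2;53;30;6m [38;2;53;30;6m[48;2;53;30;6m [38;2;53;30;6m[48;2;53;30;6m [38;2;53;30;6m[48;2;53;30;6m [38;2;53;30;6m[48;2;30;23;29m▌[0m
[38;2;53;30;6m[48;2;23;19;25m🬁[38;2;53;30;6m[48;2;53;30;6m [38;2;53;30;6m[48;2;53;30;6m [38;2;53;30;6m[48;2;53;30;6m [38;2;53;30;6m[48;2;53;30;6m [38;2;53;30;6m[48;2;53;30;6m [38;2;53;30;6m[48;2;53;30;6m [38;2;53;30;6m[48;2;53;30;6m [38;2;53;30;6m[48;2;53;30;6m [38;2;53;30;6m[48;2;53;30;6m [38;2;53;30;6m[48;2;53;30;6m [38;2;53;30;6m[48;2;23;19;25m🬀[0m
[38;2;20;16;24m[48;2;17;14;22m🬂[38;2;53;30;6m[48;2;17;14;22m🬬[38;2;53;30;6m[48;2;53;30;6m [38;2;53;30;6m[48;2;53;30;6m [38;2;53;30;6m[48;2;53;30;6m [38;2;53;30;6m[48;2;53;30;6m [38;2;53;30;6m[48;2;53;30;6m [38;2;53;30;6m[48;2;53;30;6m [38;2;53;30;6m[48;2;53;30;6m [38;2;53;30;6m[48;2;53;30;6m [38;2;53;30;6m[48;2;17;14;22m🬝[38;2;20;16;24m[48;2;17;14;22m🬂[0m
</frame>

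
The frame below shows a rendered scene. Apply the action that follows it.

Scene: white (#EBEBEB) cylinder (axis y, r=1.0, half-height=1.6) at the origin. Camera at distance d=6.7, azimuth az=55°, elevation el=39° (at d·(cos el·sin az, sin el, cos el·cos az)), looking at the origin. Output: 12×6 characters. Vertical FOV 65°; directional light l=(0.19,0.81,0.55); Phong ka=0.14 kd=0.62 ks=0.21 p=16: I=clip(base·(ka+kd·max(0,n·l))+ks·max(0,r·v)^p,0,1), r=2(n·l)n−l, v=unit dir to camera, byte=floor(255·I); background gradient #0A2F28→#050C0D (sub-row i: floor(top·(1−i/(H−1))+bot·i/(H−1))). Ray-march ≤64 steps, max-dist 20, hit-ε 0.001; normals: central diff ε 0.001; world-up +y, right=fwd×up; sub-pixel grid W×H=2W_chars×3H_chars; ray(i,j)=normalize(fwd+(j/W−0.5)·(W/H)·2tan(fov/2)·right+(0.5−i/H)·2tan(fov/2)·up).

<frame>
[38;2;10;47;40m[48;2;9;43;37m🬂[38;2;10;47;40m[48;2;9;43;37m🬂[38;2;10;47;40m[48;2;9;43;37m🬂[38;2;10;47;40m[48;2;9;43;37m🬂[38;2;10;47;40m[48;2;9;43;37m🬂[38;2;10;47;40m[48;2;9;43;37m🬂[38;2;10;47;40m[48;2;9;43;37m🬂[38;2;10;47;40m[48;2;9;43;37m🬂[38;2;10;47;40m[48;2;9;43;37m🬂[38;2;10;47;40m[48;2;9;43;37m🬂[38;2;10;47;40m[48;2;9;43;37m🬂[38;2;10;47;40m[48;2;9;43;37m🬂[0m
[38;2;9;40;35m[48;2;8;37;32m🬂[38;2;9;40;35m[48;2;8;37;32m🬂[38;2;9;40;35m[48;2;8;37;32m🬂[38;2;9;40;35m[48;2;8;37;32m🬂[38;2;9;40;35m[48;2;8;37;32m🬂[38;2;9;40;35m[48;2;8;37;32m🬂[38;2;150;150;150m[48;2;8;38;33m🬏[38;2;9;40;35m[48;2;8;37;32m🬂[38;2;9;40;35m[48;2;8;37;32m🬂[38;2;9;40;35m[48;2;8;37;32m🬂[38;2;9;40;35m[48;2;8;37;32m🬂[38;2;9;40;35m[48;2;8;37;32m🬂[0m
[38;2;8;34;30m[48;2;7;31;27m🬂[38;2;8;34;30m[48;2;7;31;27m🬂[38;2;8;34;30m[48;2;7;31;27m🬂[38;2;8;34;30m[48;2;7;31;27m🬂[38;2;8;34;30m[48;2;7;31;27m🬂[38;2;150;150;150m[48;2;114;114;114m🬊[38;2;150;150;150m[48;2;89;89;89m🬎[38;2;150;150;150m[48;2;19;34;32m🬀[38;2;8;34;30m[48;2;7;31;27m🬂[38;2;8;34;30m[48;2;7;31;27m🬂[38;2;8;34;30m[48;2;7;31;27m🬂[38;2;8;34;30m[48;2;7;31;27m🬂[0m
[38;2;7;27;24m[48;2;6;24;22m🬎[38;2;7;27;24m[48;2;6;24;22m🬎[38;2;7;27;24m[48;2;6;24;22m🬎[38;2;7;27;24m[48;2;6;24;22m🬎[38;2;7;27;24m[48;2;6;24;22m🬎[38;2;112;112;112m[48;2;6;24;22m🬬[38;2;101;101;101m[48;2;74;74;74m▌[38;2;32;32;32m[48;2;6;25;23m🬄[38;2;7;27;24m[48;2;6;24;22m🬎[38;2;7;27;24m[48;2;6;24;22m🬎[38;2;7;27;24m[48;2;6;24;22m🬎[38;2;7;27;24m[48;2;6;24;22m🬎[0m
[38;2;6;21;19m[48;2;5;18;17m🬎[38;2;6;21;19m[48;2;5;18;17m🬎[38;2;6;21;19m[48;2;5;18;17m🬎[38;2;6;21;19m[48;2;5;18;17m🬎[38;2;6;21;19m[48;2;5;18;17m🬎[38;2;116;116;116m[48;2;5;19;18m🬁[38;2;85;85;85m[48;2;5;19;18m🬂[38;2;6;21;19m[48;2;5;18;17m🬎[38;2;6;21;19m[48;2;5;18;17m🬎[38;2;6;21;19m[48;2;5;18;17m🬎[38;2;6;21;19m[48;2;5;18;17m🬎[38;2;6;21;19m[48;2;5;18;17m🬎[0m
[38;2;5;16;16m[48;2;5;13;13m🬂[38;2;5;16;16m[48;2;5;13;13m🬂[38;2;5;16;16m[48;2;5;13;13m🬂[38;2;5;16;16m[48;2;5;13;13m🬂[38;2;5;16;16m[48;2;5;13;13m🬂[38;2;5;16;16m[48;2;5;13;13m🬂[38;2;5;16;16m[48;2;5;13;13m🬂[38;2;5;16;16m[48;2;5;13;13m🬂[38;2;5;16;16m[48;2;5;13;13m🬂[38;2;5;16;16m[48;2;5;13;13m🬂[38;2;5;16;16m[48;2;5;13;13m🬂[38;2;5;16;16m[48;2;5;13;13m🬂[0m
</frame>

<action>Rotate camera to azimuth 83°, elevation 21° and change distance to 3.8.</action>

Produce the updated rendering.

<frame>
[38;2;10;47;40m[48;2;9;43;37m🬂[38;2;10;47;40m[48;2;9;43;37m🬂[38;2;10;47;40m[48;2;9;43;37m🬂[38;2;10;47;40m[48;2;9;43;37m🬂[38;2;10;47;40m[48;2;9;43;37m🬂[38;2;10;47;40m[48;2;9;43;37m🬂[38;2;151;151;151m[48;2;9;44;38m🬏[38;2;10;47;40m[48;2;9;43;37m🬂[38;2;10;47;40m[48;2;9;43;37m🬂[38;2;10;47;40m[48;2;9;43;37m🬂[38;2;10;47;40m[48;2;9;43;37m🬂[38;2;10;47;40m[48;2;9;43;37m🬂[0m
[38;2;9;40;35m[48;2;8;37;32m🬂[38;2;9;40;35m[48;2;8;37;32m🬂[38;2;9;40;35m[48;2;8;37;32m🬂[38;2;9;40;35m[48;2;8;37;32m🬂[38;2;105;105;105m[48;2;115;115;115m▐[38;2;82;82;82m[48;2;93;93;93m▐[38;2;70;70;70m[48;2;56;56;56m▌[38;2;41;41;41m[48;2;32;32;32m▌[38;2;32;32;32m[48;2;8;38;33m▌[38;2;9;40;35m[48;2;8;37;32m🬂[38;2;9;40;35m[48;2;8;37;32m🬂[38;2;9;40;35m[48;2;8;37;32m🬂[0m
[38;2;8;34;30m[48;2;7;31;27m🬂[38;2;8;34;30m[48;2;7;31;27m🬂[38;2;8;34;30m[48;2;7;31;27m🬂[38;2;8;34;30m[48;2;7;31;27m🬂[38;2;111;111;111m[48;2;7;30;27m🬬[38;2;83;83;83m[48;2;95;95;95m▐[38;2;70;70;70m[48;2;55;55;55m▌[38;2;38;38;38m[48;2;32;32;32m▌[38;2;32;32;32m[48;2;7;31;28m🬄[38;2;8;34;30m[48;2;7;31;27m🬂[38;2;8;34;30m[48;2;7;31;27m🬂[38;2;8;34;30m[48;2;7;31;27m🬂[0m
[38;2;7;27;24m[48;2;6;24;22m🬎[38;2;7;27;24m[48;2;6;24;22m🬎[38;2;7;27;24m[48;2;6;24;22m🬎[38;2;7;27;24m[48;2;6;24;22m🬎[38;2;6;26;23m[48;2;110;110;110m▌[38;2;84;84;84m[48;2;97;97;97m▐[38;2;70;70;70m[48;2;53;53;53m▌[38;2;35;35;35m[48;2;32;32;32m▌[38;2;7;27;24m[48;2;6;24;22m🬎[38;2;7;27;24m[48;2;6;24;22m🬎[38;2;7;27;24m[48;2;6;24;22m🬎[38;2;7;27;24m[48;2;6;24;22m🬎[0m
[38;2;6;21;19m[48;2;5;18;17m🬎[38;2;6;21;19m[48;2;5;18;17m🬎[38;2;6;21;19m[48;2;5;18;17m🬎[38;2;6;21;19m[48;2;5;18;17m🬎[38;2;5;20;18m[48;2;113;113;113m▌[38;2;85;85;85m[48;2;100;100;100m▐[38;2;70;70;70m[48;2;52;52;52m▌[38;2;33;33;33m[48;2;32;32;32m🬀[38;2;6;21;19m[48;2;5;18;17m🬎[38;2;6;21;19m[48;2;5;18;17m🬎[38;2;6;21;19m[48;2;5;18;17m🬎[38;2;6;21;19m[48;2;5;18;17m🬎[0m
[38;2;5;16;16m[48;2;5;13;13m🬂[38;2;5;16;16m[48;2;5;13;13m🬂[38;2;5;16;16m[48;2;5;13;13m🬂[38;2;5;16;16m[48;2;5;13;13m🬂[38;2;116;116;116m[48;2;5;13;14m🬁[38;2;94;94;94m[48;2;5;12;13m🬎[38;2;60;60;60m[48;2;5;12;13m🬎[38;2;32;32;32m[48;2;5;12;13m🬆[38;2;5;16;16m[48;2;5;13;13m🬂[38;2;5;16;16m[48;2;5;13;13m🬂[38;2;5;16;16m[48;2;5;13;13m🬂[38;2;5;16;16m[48;2;5;13;13m🬂[0m
</frame>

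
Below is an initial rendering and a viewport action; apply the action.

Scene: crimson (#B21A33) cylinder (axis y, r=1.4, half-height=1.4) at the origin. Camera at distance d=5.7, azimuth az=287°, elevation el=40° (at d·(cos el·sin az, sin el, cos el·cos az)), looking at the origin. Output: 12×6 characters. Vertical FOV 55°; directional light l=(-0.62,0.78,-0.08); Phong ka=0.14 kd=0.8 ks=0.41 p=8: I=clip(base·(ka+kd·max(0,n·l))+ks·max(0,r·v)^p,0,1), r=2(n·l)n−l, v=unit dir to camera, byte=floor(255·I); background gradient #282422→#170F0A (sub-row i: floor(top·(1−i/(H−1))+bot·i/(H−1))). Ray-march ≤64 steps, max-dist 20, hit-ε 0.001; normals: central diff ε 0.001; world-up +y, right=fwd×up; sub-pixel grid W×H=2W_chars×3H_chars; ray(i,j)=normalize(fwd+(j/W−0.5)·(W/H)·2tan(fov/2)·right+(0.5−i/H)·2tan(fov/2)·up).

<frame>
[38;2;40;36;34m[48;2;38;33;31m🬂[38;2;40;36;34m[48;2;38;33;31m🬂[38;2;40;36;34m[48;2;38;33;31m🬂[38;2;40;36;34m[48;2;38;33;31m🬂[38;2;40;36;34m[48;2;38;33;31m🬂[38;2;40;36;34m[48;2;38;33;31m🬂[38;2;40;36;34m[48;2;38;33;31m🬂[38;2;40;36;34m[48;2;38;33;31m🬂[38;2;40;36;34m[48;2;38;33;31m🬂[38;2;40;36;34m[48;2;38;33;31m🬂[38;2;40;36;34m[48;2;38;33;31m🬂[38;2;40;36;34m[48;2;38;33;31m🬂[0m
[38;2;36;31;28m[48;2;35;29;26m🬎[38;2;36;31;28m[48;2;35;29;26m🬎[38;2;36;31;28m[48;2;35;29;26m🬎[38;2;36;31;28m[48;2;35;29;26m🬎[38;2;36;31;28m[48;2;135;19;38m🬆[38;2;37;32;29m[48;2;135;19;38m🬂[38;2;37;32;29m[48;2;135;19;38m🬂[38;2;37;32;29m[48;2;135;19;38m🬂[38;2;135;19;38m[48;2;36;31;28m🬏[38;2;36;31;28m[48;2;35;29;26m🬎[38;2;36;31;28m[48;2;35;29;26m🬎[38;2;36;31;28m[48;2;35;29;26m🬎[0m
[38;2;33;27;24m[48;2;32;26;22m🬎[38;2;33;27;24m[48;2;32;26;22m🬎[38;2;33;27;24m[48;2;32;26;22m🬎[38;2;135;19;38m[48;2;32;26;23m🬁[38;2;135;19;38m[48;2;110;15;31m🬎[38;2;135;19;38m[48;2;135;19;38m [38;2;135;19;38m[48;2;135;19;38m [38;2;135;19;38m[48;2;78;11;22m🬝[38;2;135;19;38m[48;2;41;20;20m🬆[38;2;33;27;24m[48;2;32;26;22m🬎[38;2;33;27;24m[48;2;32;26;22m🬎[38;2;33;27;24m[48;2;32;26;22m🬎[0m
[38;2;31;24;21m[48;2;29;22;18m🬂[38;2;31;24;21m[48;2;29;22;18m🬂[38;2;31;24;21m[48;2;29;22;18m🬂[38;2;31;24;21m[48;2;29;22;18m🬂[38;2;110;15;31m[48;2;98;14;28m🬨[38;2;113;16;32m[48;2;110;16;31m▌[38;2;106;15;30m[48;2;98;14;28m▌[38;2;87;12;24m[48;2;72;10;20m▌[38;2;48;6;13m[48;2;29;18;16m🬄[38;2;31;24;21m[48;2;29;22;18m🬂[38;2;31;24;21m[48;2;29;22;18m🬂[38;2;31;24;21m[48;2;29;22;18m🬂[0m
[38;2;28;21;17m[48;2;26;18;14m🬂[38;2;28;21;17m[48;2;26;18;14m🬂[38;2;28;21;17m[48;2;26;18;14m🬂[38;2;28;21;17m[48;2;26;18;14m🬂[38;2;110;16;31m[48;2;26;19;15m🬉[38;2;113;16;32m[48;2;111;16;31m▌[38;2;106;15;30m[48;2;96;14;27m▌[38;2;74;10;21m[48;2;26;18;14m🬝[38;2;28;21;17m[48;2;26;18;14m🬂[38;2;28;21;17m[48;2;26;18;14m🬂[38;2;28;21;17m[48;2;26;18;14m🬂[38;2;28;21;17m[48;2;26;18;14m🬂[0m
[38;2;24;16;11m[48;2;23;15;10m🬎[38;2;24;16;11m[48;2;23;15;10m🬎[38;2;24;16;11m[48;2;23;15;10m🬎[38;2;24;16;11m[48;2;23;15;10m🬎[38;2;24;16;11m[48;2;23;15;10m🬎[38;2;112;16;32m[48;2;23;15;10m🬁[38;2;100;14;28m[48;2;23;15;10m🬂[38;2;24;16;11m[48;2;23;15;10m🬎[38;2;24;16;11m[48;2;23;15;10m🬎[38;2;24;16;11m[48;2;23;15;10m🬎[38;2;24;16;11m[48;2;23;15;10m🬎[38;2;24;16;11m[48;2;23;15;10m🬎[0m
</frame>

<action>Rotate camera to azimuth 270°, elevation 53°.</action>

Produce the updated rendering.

<frame>
[38;2;40;36;34m[48;2;38;33;31m🬂[38;2;40;36;34m[48;2;38;33;31m🬂[38;2;40;36;34m[48;2;38;33;31m🬂[38;2;40;36;34m[48;2;38;33;31m🬂[38;2;40;36;34m[48;2;38;33;31m🬂[38;2;40;36;34m[48;2;38;33;31m🬂[38;2;40;36;34m[48;2;38;33;31m🬂[38;2;40;36;34m[48;2;38;33;31m🬂[38;2;40;36;34m[48;2;38;33;31m🬂[38;2;40;36;34m[48;2;38;33;31m🬂[38;2;40;36;34m[48;2;38;33;31m🬂[38;2;40;36;34m[48;2;38;33;31m🬂[0m
[38;2;36;31;28m[48;2;35;29;26m🬎[38;2;36;31;28m[48;2;35;29;26m🬎[38;2;36;31;28m[48;2;35;29;26m🬎[38;2;36;31;28m[48;2;35;29;26m🬎[38;2;37;32;29m[48;2;133;18;37m🬂[38;2;37;32;29m[48;2;135;19;38m🬀[38;2;135;19;38m[48;2;135;19;38m [38;2;37;32;29m[48;2;135;19;38m🬂[38;2;129;18;36m[48;2;36;31;28m🬓[38;2;36;31;28m[48;2;35;29;26m🬎[38;2;36;31;28m[48;2;35;29;26m🬎[38;2;36;31;28m[48;2;35;29;26m🬎[0m
[38;2;33;27;24m[48;2;32;26;22m🬎[38;2;33;27;24m[48;2;32;26;22m🬎[38;2;33;27;24m[48;2;32;26;22m🬎[38;2;135;19;38m[48;2;43;23;23m🬉[38;2;135;19;38m[48;2;135;19;38m [38;2;135;19;38m[48;2;135;19;38m [38;2;135;19;38m[48;2;135;19;38m [38;2;135;19;38m[48;2;135;19;38m [38;2;135;19;38m[48;2;55;8;16m🬝[38;2;33;27;24m[48;2;32;26;22m🬎[38;2;33;27;24m[48;2;32;26;22m🬎[38;2;33;27;24m[48;2;32;26;22m🬎[0m
[38;2;31;24;21m[48;2;29;22;18m🬂[38;2;31;24;21m[48;2;29;22;18m🬂[38;2;31;24;21m[48;2;29;22;18m🬂[38;2;31;24;21m[48;2;29;22;18m🬂[38;2;114;16;32m[48;2;29;22;18m🬬[38;2;135;19;38m[48;2;112;16;32m🬎[38;2;135;19;38m[48;2;111;16;31m🬎[38;2;135;19;38m[48;2;97;14;27m🬆[38;2;135;19;38m[48;2;38;20;19m🬀[38;2;31;24;21m[48;2;29;22;18m🬂[38;2;31;24;21m[48;2;29;22;18m🬂[38;2;31;24;21m[48;2;29;22;18m🬂[0m
[38;2;28;21;17m[48;2;26;18;14m🬂[38;2;28;21;17m[48;2;26;18;14m🬂[38;2;28;21;17m[48;2;26;18;14m🬂[38;2;28;21;17m[48;2;26;18;14m🬂[38;2;96;13;27m[48;2;26;19;15m🬉[38;2;112;16;31m[48;2;108;15;30m🬨[38;2;113;16;32m[48;2;108;15;31m▌[38;2;91;13;25m[48;2;26;18;14m🬝[38;2;28;21;17m[48;2;26;18;14m🬂[38;2;28;21;17m[48;2;26;18;14m🬂[38;2;28;21;17m[48;2;26;18;14m🬂[38;2;28;21;17m[48;2;26;18;14m🬂[0m
[38;2;24;16;11m[48;2;23;15;10m🬎[38;2;24;16;11m[48;2;23;15;10m🬎[38;2;24;16;11m[48;2;23;15;10m🬎[38;2;24;16;11m[48;2;23;15;10m🬎[38;2;24;16;11m[48;2;23;15;10m🬎[38;2;24;16;11m[48;2;23;15;10m🬎[38;2;24;16;11m[48;2;23;15;10m🬎[38;2;24;16;11m[48;2;23;15;10m🬎[38;2;24;16;11m[48;2;23;15;10m🬎[38;2;24;16;11m[48;2;23;15;10m🬎[38;2;24;16;11m[48;2;23;15;10m🬎[38;2;24;16;11m[48;2;23;15;10m🬎[0m
</frame>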